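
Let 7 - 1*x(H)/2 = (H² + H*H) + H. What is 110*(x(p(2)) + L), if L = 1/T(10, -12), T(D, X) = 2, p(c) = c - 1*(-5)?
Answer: -21505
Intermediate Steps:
p(c) = 5 + c (p(c) = c + 5 = 5 + c)
x(H) = 14 - 4*H² - 2*H (x(H) = 14 - 2*((H² + H*H) + H) = 14 - 2*((H² + H²) + H) = 14 - 2*(2*H² + H) = 14 - 2*(H + 2*H²) = 14 + (-4*H² - 2*H) = 14 - 4*H² - 2*H)
L = ½ (L = 1/2 = ½ ≈ 0.50000)
110*(x(p(2)) + L) = 110*((14 - 4*(5 + 2)² - 2*(5 + 2)) + ½) = 110*((14 - 4*7² - 2*7) + ½) = 110*((14 - 4*49 - 14) + ½) = 110*((14 - 196 - 14) + ½) = 110*(-196 + ½) = 110*(-391/2) = -21505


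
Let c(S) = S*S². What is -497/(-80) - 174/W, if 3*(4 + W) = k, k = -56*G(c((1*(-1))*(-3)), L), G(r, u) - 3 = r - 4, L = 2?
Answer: 192839/29360 ≈ 6.5681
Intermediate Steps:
c(S) = S³
G(r, u) = -1 + r (G(r, u) = 3 + (r - 4) = 3 + (-4 + r) = -1 + r)
k = -1456 (k = -56*(-1 + ((1*(-1))*(-3))³) = -56*(-1 + (-1*(-3))³) = -56*(-1 + 3³) = -56*(-1 + 27) = -56*26 = -1456)
W = -1468/3 (W = -4 + (⅓)*(-1456) = -4 - 1456/3 = -1468/3 ≈ -489.33)
-497/(-80) - 174/W = -497/(-80) - 174/(-1468/3) = -497*(-1/80) - 174*(-3/1468) = 497/80 + 261/734 = 192839/29360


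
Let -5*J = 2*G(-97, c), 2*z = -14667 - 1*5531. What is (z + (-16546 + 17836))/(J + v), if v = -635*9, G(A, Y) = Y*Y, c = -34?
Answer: 44045/30887 ≈ 1.4260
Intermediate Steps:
G(A, Y) = Y²
v = -5715
z = -10099 (z = (-14667 - 1*5531)/2 = (-14667 - 5531)/2 = (½)*(-20198) = -10099)
J = -2312/5 (J = -2*(-34)²/5 = -2*1156/5 = -⅕*2312 = -2312/5 ≈ -462.40)
(z + (-16546 + 17836))/(J + v) = (-10099 + (-16546 + 17836))/(-2312/5 - 5715) = (-10099 + 1290)/(-30887/5) = -8809*(-5/30887) = 44045/30887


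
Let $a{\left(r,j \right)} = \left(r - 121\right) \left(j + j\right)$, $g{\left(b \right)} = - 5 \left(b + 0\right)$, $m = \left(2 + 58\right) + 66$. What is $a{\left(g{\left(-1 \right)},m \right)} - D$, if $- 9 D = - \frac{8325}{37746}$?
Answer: $- \frac{1103391997}{37746} \approx -29232.0$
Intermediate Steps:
$D = \frac{925}{37746}$ ($D = - \frac{\left(-8325\right) \frac{1}{37746}}{9} = \left(- \frac{1}{9}\right) \left(- \frac{925}{4194}\right) = \frac{925}{37746} \approx 0.024506$)
$m = 126$ ($m = 60 + 66 = 126$)
$g{\left(b \right)} = - 5 b$
$a{\left(r,j \right)} = 2 j \left(-121 + r\right)$ ($a{\left(r,j \right)} = \left(-121 + r\right) 2 j = 2 j \left(-121 + r\right)$)
$a{\left(g{\left(-1 \right)},m \right)} - D = 2 \cdot 126 \left(-121 - -5\right) - \frac{925}{37746} = 2 \cdot 126 \left(-121 + 5\right) - \frac{925}{37746} = 2 \cdot 126 \left(-116\right) - \frac{925}{37746} = -29232 - \frac{925}{37746} = - \frac{1103391997}{37746}$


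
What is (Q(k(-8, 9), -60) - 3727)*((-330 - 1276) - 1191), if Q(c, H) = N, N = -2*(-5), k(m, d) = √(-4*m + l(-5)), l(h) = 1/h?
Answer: 10396449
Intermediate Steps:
k(m, d) = √(-⅕ - 4*m) (k(m, d) = √(-4*m + 1/(-5)) = √(-4*m - ⅕) = √(-⅕ - 4*m))
N = 10
Q(c, H) = 10
(Q(k(-8, 9), -60) - 3727)*((-330 - 1276) - 1191) = (10 - 3727)*((-330 - 1276) - 1191) = -3717*(-1606 - 1191) = -3717*(-2797) = 10396449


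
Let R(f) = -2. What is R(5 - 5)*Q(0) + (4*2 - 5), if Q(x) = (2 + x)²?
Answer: -5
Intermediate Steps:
R(5 - 5)*Q(0) + (4*2 - 5) = -2*(2 + 0)² + (4*2 - 5) = -2*2² + (8 - 5) = -2*4 + 3 = -8 + 3 = -5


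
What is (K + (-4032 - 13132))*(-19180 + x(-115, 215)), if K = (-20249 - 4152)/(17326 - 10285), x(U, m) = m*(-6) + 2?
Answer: 2474092526500/7041 ≈ 3.5138e+8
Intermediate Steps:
x(U, m) = 2 - 6*m (x(U, m) = -6*m + 2 = 2 - 6*m)
K = -24401/7041 ≈ -3.4656
(K + (-4032 - 13132))*(-19180 + x(-115, 215)) = (-24401/7041 + (-4032 - 13132))*(-19180 + (2 - 6*215)) = (-24401/7041 - 17164)*(-19180 + (2 - 1290)) = -120876125*(-19180 - 1288)/7041 = -120876125/7041*(-20468) = 2474092526500/7041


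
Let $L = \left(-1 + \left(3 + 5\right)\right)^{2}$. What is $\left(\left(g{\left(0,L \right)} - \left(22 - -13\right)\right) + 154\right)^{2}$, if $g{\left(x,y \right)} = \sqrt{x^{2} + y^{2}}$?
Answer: $28224$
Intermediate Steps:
$L = 49$ ($L = \left(-1 + 8\right)^{2} = 7^{2} = 49$)
$\left(\left(g{\left(0,L \right)} - \left(22 - -13\right)\right) + 154\right)^{2} = \left(\left(\sqrt{0^{2} + 49^{2}} - \left(22 - -13\right)\right) + 154\right)^{2} = \left(\left(\sqrt{0 + 2401} - \left(22 + 13\right)\right) + 154\right)^{2} = \left(\left(\sqrt{2401} - 35\right) + 154\right)^{2} = \left(\left(49 - 35\right) + 154\right)^{2} = \left(14 + 154\right)^{2} = 168^{2} = 28224$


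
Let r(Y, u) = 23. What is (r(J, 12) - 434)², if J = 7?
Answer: 168921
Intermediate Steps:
(r(J, 12) - 434)² = (23 - 434)² = (-411)² = 168921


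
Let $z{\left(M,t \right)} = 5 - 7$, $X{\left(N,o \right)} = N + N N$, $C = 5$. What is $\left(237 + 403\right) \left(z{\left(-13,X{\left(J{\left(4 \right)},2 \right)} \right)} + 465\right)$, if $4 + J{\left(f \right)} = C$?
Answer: $296320$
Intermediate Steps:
$J{\left(f \right)} = 1$ ($J{\left(f \right)} = -4 + 5 = 1$)
$X{\left(N,o \right)} = N + N^{2}$
$z{\left(M,t \right)} = -2$ ($z{\left(M,t \right)} = 5 - 7 = -2$)
$\left(237 + 403\right) \left(z{\left(-13,X{\left(J{\left(4 \right)},2 \right)} \right)} + 465\right) = \left(237 + 403\right) \left(-2 + 465\right) = 640 \cdot 463 = 296320$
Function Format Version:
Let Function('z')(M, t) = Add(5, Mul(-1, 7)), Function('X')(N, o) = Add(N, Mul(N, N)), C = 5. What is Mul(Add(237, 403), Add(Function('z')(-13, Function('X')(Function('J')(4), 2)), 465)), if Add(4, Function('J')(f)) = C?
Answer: 296320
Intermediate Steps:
Function('J')(f) = 1 (Function('J')(f) = Add(-4, 5) = 1)
Function('X')(N, o) = Add(N, Pow(N, 2))
Function('z')(M, t) = -2 (Function('z')(M, t) = Add(5, -7) = -2)
Mul(Add(237, 403), Add(Function('z')(-13, Function('X')(Function('J')(4), 2)), 465)) = Mul(Add(237, 403), Add(-2, 465)) = Mul(640, 463) = 296320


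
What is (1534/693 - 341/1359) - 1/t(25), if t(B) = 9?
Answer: 193750/104643 ≈ 1.8515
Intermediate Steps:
(1534/693 - 341/1359) - 1/t(25) = (1534/693 - 341/1359) - 1/9 = 68459/34881 - 1/9 = 193750/104643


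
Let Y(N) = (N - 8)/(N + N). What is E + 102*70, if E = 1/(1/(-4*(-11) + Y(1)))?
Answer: 14361/2 ≈ 7180.5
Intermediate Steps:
Y(N) = (-8 + N)/(2*N) (Y(N) = (-8 + N)/((2*N)) = (-8 + N)*(1/(2*N)) = (-8 + N)/(2*N))
E = 81/2 (E = 1/(1/(-4*(-11) + (½)*(-8 + 1)/1)) = 1/(1/(44 + (½)*1*(-7))) = 1/(1/(44 - 7/2)) = 1/(1/(81/2)) = 1/(2/81) = 81/2 ≈ 40.500)
E + 102*70 = 81/2 + 102*70 = 81/2 + 7140 = 14361/2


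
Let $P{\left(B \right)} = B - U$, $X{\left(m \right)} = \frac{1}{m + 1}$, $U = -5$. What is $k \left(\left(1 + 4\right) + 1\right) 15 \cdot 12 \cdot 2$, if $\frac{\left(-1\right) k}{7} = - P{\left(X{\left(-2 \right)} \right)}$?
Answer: $60480$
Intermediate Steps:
$X{\left(m \right)} = \frac{1}{1 + m}$
$P{\left(B \right)} = 5 + B$ ($P{\left(B \right)} = B - -5 = B + 5 = 5 + B$)
$k = 28$ ($k = - 7 \left(- (5 + \frac{1}{1 - 2})\right) = - 7 \left(- (5 + \frac{1}{-1})\right) = - 7 \left(- (5 - 1)\right) = - 7 \left(\left(-1\right) 4\right) = \left(-7\right) \left(-4\right) = 28$)
$k \left(\left(1 + 4\right) + 1\right) 15 \cdot 12 \cdot 2 = 28 \left(\left(1 + 4\right) + 1\right) 15 \cdot 12 \cdot 2 = 28 \left(5 + 1\right) 15 \cdot 12 \cdot 2 = 28 \cdot 6 \cdot 15 \cdot 12 \cdot 2 = 168 \cdot 15 \cdot 12 \cdot 2 = 2520 \cdot 12 \cdot 2 = 30240 \cdot 2 = 60480$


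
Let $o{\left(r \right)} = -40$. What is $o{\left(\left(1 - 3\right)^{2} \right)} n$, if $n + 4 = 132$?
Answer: $-5120$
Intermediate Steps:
$n = 128$ ($n = -4 + 132 = 128$)
$o{\left(\left(1 - 3\right)^{2} \right)} n = \left(-40\right) 128 = -5120$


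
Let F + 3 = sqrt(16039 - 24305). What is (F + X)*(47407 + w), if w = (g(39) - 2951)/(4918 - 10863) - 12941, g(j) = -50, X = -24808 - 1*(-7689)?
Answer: -3508355518262/5945 + 204903371*I*sqrt(8266)/5945 ≈ -5.9014e+8 + 3.1336e+6*I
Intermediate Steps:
X = -17119 (X = -24808 + 7689 = -17119)
F = -3 + I*sqrt(8266) (F = -3 + sqrt(16039 - 24305) = -3 + sqrt(-8266) = -3 + I*sqrt(8266) ≈ -3.0 + 90.918*I)
w = -76931244/5945 (w = (-50 - 2951)/(4918 - 10863) - 12941 = -3001/(-5945) - 12941 = -3001*(-1/5945) - 12941 = 3001/5945 - 12941 = -76931244/5945 ≈ -12941.)
(F + X)*(47407 + w) = ((-3 + I*sqrt(8266)) - 17119)*(47407 - 76931244/5945) = (-17122 + I*sqrt(8266))*(204903371/5945) = -3508355518262/5945 + 204903371*I*sqrt(8266)/5945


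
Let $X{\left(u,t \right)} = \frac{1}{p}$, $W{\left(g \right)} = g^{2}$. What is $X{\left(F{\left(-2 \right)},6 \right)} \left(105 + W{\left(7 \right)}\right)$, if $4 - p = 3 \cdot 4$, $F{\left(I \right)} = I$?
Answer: $- \frac{77}{4} \approx -19.25$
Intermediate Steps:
$p = -8$ ($p = 4 - 3 \cdot 4 = 4 - 12 = -8$)
$X{\left(u,t \right)} = - \frac{1}{8}$ ($X{\left(u,t \right)} = \frac{1}{-8} = - \frac{1}{8}$)
$X{\left(F{\left(-2 \right)},6 \right)} \left(105 + W{\left(7 \right)}\right) = - \frac{105 + 7^{2}}{8} = - \frac{105 + 49}{8} = \left(- \frac{1}{8}\right) 154 = - \frac{77}{4}$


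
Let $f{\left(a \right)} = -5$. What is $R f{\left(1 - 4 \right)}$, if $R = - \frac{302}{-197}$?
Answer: $- \frac{1510}{197} \approx -7.665$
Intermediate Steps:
$R = \frac{302}{197}$ ($R = \left(-302\right) \left(- \frac{1}{197}\right) = \frac{302}{197} \approx 1.533$)
$R f{\left(1 - 4 \right)} = \frac{302}{197} \left(-5\right) = - \frac{1510}{197}$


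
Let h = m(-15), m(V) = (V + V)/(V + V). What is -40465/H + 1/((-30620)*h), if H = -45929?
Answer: 1238992371/1406345980 ≈ 0.88100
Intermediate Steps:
m(V) = 1 (m(V) = (2*V)/((2*V)) = (2*V)*(1/(2*V)) = 1)
h = 1
-40465/H + 1/((-30620)*h) = -40465/(-45929) + 1/(-30620*1) = -40465*(-1/45929) - 1/30620*1 = 40465/45929 - 1/30620 = 1238992371/1406345980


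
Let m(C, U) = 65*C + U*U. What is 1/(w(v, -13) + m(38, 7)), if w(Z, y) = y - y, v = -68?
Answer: 1/2519 ≈ 0.00039698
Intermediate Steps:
m(C, U) = U² + 65*C (m(C, U) = 65*C + U² = U² + 65*C)
w(Z, y) = 0
1/(w(v, -13) + m(38, 7)) = 1/(0 + (7² + 65*38)) = 1/(0 + (49 + 2470)) = 1/(0 + 2519) = 1/2519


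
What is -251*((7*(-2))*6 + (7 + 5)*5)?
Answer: 6024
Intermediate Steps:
-251*((7*(-2))*6 + (7 + 5)*5) = -251*(-14*6 + 12*5) = -251*(-84 + 60) = -251*(-24) = 6024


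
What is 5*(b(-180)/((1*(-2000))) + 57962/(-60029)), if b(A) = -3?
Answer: -115743913/24011600 ≈ -4.8203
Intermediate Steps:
5*(b(-180)/((1*(-2000))) + 57962/(-60029)) = 5*(-3/(1*(-2000)) + 57962/(-60029)) = 5*(-3/(-2000) + 57962*(-1/60029)) = 5*(-3*(-1/2000) - 57962/60029) = 5*(3/2000 - 57962/60029) = 5*(-115743913/120058000) = -115743913/24011600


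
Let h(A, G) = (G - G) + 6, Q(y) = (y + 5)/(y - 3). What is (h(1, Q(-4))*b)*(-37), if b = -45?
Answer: 9990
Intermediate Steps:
Q(y) = (5 + y)/(-3 + y)
h(A, G) = 6 (h(A, G) = 0 + 6 = 6)
(h(1, Q(-4))*b)*(-37) = (6*(-45))*(-37) = -270*(-37) = 9990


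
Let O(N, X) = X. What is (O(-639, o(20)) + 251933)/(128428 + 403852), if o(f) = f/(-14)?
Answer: 1763521/3725960 ≈ 0.47331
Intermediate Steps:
o(f) = -f/14 (o(f) = f*(-1/14) = -f/14)
(O(-639, o(20)) + 251933)/(128428 + 403852) = (-1/14*20 + 251933)/(128428 + 403852) = (-10/7 + 251933)/532280 = (1763521/7)*(1/532280) = 1763521/3725960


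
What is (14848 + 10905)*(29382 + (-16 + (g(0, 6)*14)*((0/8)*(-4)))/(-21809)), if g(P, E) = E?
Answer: 16502317766662/21809 ≈ 7.5667e+8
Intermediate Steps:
(14848 + 10905)*(29382 + (-16 + (g(0, 6)*14)*((0/8)*(-4)))/(-21809)) = (14848 + 10905)*(29382 + (-16 + (6*14)*((0/8)*(-4)))/(-21809)) = 25753*(29382 + (-16 + 84*((0*(⅛))*(-4)))*(-1/21809)) = 25753*(29382 + (-16 + 84*(0*(-4)))*(-1/21809)) = 25753*(29382 + (-16 + 84*0)*(-1/21809)) = 25753*(29382 + (-16 + 0)*(-1/21809)) = 25753*(29382 - 16*(-1/21809)) = 25753*(29382 + 16/21809) = 25753*(640792054/21809) = 16502317766662/21809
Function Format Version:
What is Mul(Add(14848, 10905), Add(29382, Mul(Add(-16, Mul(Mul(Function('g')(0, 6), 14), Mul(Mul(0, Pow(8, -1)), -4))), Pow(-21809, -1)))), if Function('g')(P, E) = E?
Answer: Rational(16502317766662, 21809) ≈ 7.5667e+8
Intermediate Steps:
Mul(Add(14848, 10905), Add(29382, Mul(Add(-16, Mul(Mul(Function('g')(0, 6), 14), Mul(Mul(0, Pow(8, -1)), -4))), Pow(-21809, -1)))) = Mul(Add(14848, 10905), Add(29382, Mul(Add(-16, Mul(Mul(6, 14), Mul(Mul(0, Pow(8, -1)), -4))), Pow(-21809, -1)))) = Mul(25753, Add(29382, Mul(Add(-16, Mul(84, Mul(Mul(0, Rational(1, 8)), -4))), Rational(-1, 21809)))) = Mul(25753, Add(29382, Mul(Add(-16, Mul(84, Mul(0, -4))), Rational(-1, 21809)))) = Mul(25753, Add(29382, Mul(Add(-16, Mul(84, 0)), Rational(-1, 21809)))) = Mul(25753, Add(29382, Mul(Add(-16, 0), Rational(-1, 21809)))) = Mul(25753, Add(29382, Mul(-16, Rational(-1, 21809)))) = Mul(25753, Add(29382, Rational(16, 21809))) = Mul(25753, Rational(640792054, 21809)) = Rational(16502317766662, 21809)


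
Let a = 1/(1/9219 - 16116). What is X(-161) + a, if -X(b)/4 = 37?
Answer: -21988872863/148573403 ≈ -148.00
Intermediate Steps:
a = -9219/148573403 (a = 1/(1/9219 - 16116) = 1/(-148573403/9219) = -9219/148573403 ≈ -6.2050e-5)
X(b) = -148 (X(b) = -4*37 = -148)
X(-161) + a = -148 - 9219/148573403 = -21988872863/148573403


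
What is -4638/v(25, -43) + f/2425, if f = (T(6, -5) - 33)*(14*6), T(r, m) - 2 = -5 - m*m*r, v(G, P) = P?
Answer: 10575318/104275 ≈ 101.42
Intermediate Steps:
T(r, m) = -3 - r*m² (T(r, m) = 2 + (-5 - m*m*r) = 2 + (-5 - m²*r) = 2 + (-5 - r*m²) = -3 - r*m²)
f = -15624 (f = ((-3 - 1*6*(-5)²) - 33)*(14*6) = ((-3 - 1*6*25) - 33)*84 = ((-3 - 150) - 33)*84 = (-153 - 33)*84 = -186*84 = -15624)
-4638/v(25, -43) + f/2425 = -4638/(-43) - 15624/2425 = -4638*(-1/43) - 15624*1/2425 = 4638/43 - 15624/2425 = 10575318/104275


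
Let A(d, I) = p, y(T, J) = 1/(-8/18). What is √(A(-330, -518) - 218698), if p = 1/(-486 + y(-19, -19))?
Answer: I*√92684431966/651 ≈ 467.65*I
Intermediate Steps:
y(T, J) = -9/4 (y(T, J) = 1/(-8*1/18) = 1/(-4/9) = -9/4)
p = -4/1953 (p = 1/(-486 - 9/4) = 1/(-1953/4) = -4/1953 ≈ -0.0020481)
A(d, I) = -4/1953
√(A(-330, -518) - 218698) = √(-4/1953 - 218698) = √(-427117198/1953) = I*√92684431966/651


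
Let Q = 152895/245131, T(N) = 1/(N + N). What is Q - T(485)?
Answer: 148063019/237777070 ≈ 0.62270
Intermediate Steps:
T(N) = 1/(2*N)
Q = 152895/245131 (Q = 152895*(1/245131) = 152895/245131 ≈ 0.62373)
Q - T(485) = 152895/245131 - 1/(2*485) = 152895/245131 - 1*1/970 = 152895/245131 - 1/970 = 148063019/237777070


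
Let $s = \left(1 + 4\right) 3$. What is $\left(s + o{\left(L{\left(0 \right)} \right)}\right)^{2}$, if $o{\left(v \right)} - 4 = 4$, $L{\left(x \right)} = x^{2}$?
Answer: $529$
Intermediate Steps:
$o{\left(v \right)} = 8$ ($o{\left(v \right)} = 4 + 4 = 8$)
$s = 15$ ($s = 5 \cdot 3 = 15$)
$\left(s + o{\left(L{\left(0 \right)} \right)}\right)^{2} = \left(15 + 8\right)^{2} = 23^{2} = 529$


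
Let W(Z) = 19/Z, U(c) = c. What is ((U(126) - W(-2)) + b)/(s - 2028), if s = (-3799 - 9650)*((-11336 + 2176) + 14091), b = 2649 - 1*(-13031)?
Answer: -31631/132638094 ≈ -0.00023848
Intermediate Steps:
b = 15680 (b = 2649 + 13031 = 15680)
s = -66317019 (s = -13449*(-9160 + 14091) = -13449*4931 = -66317019)
((U(126) - W(-2)) + b)/(s - 2028) = ((126 - 19/(-2)) + 15680)/(-66317019 - 2028) = ((126 - 19*(-1)/2) + 15680)/(-66319047) = ((126 - 1*(-19/2)) + 15680)*(-1/66319047) = ((126 + 19/2) + 15680)*(-1/66319047) = (271/2 + 15680)*(-1/66319047) = (31631/2)*(-1/66319047) = -31631/132638094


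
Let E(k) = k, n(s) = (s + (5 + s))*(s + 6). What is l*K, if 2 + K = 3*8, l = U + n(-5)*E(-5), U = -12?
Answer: 286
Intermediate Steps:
n(s) = (5 + 2*s)*(6 + s)
l = 13 (l = -12 + (30 + 2*(-5)**2 + 17*(-5))*(-5) = -12 + (30 + 2*25 - 85)*(-5) = -12 + (30 + 50 - 85)*(-5) = -12 - 5*(-5) = -12 + 25 = 13)
K = 22 (K = -2 + 3*8 = -2 + 24 = 22)
l*K = 13*22 = 286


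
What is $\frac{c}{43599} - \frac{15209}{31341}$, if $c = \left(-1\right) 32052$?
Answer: $- \frac{555879641}{455478753} \approx -1.2204$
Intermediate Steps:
$c = -32052$
$\frac{c}{43599} - \frac{15209}{31341} = - \frac{32052}{43599} - \frac{15209}{31341} = \left(-32052\right) \frac{1}{43599} - \frac{15209}{31341} = - \frac{10684}{14533} - \frac{15209}{31341} = - \frac{555879641}{455478753}$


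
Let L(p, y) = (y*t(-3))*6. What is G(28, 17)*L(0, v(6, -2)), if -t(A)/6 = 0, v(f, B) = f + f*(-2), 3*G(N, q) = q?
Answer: 0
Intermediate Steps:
G(N, q) = q/3
v(f, B) = -f (v(f, B) = f - 2*f = -f)
t(A) = 0 (t(A) = -6*0 = 0)
L(p, y) = 0 (L(p, y) = (y*0)*6 = 0*6 = 0)
G(28, 17)*L(0, v(6, -2)) = ((⅓)*17)*0 = (17/3)*0 = 0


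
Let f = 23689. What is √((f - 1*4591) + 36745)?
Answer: √55843 ≈ 236.31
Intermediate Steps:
√((f - 1*4591) + 36745) = √((23689 - 1*4591) + 36745) = √((23689 - 4591) + 36745) = √(19098 + 36745) = √55843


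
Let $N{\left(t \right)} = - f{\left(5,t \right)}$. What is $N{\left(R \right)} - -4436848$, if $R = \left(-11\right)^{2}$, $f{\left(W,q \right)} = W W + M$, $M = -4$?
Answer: $4436827$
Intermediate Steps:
$f{\left(W,q \right)} = -4 + W^{2}$ ($f{\left(W,q \right)} = W W - 4 = W^{2} - 4 = -4 + W^{2}$)
$R = 121$
$N{\left(t \right)} = -21$ ($N{\left(t \right)} = - (-4 + 5^{2}) = - (-4 + 25) = \left(-1\right) 21 = -21$)
$N{\left(R \right)} - -4436848 = -21 - -4436848 = -21 + 4436848 = 4436827$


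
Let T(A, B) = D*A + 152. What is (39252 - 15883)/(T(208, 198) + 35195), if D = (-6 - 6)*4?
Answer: 23369/25363 ≈ 0.92138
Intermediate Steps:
D = -48 (D = -12*4 = -48)
T(A, B) = 152 - 48*A (T(A, B) = -48*A + 152 = 152 - 48*A)
(39252 - 15883)/(T(208, 198) + 35195) = (39252 - 15883)/((152 - 48*208) + 35195) = 23369/((152 - 9984) + 35195) = 23369/(-9832 + 35195) = 23369/25363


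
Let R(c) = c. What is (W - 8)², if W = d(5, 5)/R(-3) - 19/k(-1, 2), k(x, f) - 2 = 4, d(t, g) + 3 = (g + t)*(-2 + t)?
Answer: 14641/36 ≈ 406.69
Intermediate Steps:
d(t, g) = -3 + (-2 + t)*(g + t) (d(t, g) = -3 + (g + t)*(-2 + t) = -3 + (-2 + t)*(g + t))
k(x, f) = 6 (k(x, f) = 2 + 4 = 6)
W = -73/6 (W = (-3 + 5² - 2*5 - 2*5 + 5*5)/(-3) - 19/6 = (-3 + 25 - 10 - 10 + 25)*(-⅓) - 19*⅙ = 27*(-⅓) - 19/6 = -9 - 19/6 = -73/6 ≈ -12.167)
(W - 8)² = (-73/6 - 8)² = (-121/6)² = 14641/36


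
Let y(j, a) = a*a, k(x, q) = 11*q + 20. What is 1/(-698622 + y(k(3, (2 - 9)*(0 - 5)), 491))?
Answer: -1/457541 ≈ -2.1856e-6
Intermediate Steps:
k(x, q) = 20 + 11*q
y(j, a) = a²
1/(-698622 + y(k(3, (2 - 9)*(0 - 5)), 491)) = 1/(-698622 + 491²) = 1/(-698622 + 241081) = 1/(-457541) = -1/457541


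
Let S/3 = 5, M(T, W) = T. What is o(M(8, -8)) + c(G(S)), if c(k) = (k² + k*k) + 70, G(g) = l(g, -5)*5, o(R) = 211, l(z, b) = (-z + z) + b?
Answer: 1531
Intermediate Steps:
l(z, b) = b (l(z, b) = 0 + b = b)
S = 15 (S = 3*5 = 15)
G(g) = -25 (G(g) = -5*5 = -25)
c(k) = 70 + 2*k² (c(k) = (k² + k²) + 70 = 2*k² + 70 = 70 + 2*k²)
o(M(8, -8)) + c(G(S)) = 211 + (70 + 2*(-25)²) = 211 + (70 + 2*625) = 211 + (70 + 1250) = 211 + 1320 = 1531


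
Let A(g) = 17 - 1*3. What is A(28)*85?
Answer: 1190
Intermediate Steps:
A(g) = 14 (A(g) = 17 - 3 = 14)
A(28)*85 = 14*85 = 1190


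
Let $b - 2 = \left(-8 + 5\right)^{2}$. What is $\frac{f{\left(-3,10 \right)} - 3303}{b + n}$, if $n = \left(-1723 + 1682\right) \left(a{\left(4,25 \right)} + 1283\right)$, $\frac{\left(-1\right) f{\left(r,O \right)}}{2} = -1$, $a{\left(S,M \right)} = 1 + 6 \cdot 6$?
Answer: $\frac{3301}{54109} \approx 0.061006$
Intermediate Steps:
$a{\left(S,M \right)} = 37$ ($a{\left(S,M \right)} = 1 + 36 = 37$)
$b = 11$ ($b = 2 + \left(-8 + 5\right)^{2} = 2 + \left(-3\right)^{2} = 2 + 9 = 11$)
$f{\left(r,O \right)} = 2$ ($f{\left(r,O \right)} = \left(-2\right) \left(-1\right) = 2$)
$n = -54120$ ($n = \left(-1723 + 1682\right) \left(37 + 1283\right) = \left(-41\right) 1320 = -54120$)
$\frac{f{\left(-3,10 \right)} - 3303}{b + n} = \frac{2 - 3303}{11 - 54120} = - \frac{3301}{-54109} = \left(-3301\right) \left(- \frac{1}{54109}\right) = \frac{3301}{54109}$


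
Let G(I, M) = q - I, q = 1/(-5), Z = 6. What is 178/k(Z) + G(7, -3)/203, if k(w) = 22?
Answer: 89939/11165 ≈ 8.0554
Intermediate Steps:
q = -⅕ ≈ -0.20000
G(I, M) = -⅕ - I
178/k(Z) + G(7, -3)/203 = 178/22 + (-⅕ - 1*7)/203 = 178*(1/22) + (-⅕ - 7)*(1/203) = 89/11 - 36/5*1/203 = 89/11 - 36/1015 = 89939/11165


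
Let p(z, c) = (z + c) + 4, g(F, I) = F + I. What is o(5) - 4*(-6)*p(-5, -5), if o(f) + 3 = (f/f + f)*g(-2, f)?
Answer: -129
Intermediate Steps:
p(z, c) = 4 + c + z (p(z, c) = (c + z) + 4 = 4 + c + z)
o(f) = -3 + (1 + f)*(-2 + f) (o(f) = -3 + (f/f + f)*(-2 + f) = -3 + (1 + f)*(-2 + f))
o(5) - 4*(-6)*p(-5, -5) = (-5 + 5² - 1*5) - 4*(-6)*(4 - 5 - 5) = (-5 + 25 - 5) - (-24)*(-6) = 15 - 1*144 = 15 - 144 = -129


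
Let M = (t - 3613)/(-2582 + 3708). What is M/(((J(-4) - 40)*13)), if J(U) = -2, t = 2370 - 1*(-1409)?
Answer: -83/307398 ≈ -0.00027001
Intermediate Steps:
t = 3779 (t = 2370 + 1409 = 3779)
M = 83/563 (M = (3779 - 3613)/(-2582 + 3708) = 166/1126 = 166*(1/1126) = 83/563 ≈ 0.14742)
M/(((J(-4) - 40)*13)) = 83/(563*(((-2 - 40)*13))) = 83/(563*((-42*13))) = (83/563)/(-546) = (83/563)*(-1/546) = -83/307398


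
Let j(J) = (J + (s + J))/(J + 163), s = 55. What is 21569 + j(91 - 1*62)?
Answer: 4141361/192 ≈ 21570.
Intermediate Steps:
j(J) = (55 + 2*J)/(163 + J) (j(J) = (J + (55 + J))/(J + 163) = (55 + 2*J)/(163 + J))
21569 + j(91 - 1*62) = 21569 + (55 + 2*(91 - 1*62))/(163 + (91 - 1*62)) = 21569 + (55 + 2*(91 - 62))/(163 + (91 - 62)) = 21569 + (55 + 2*29)/(163 + 29) = 21569 + (55 + 58)/192 = 21569 + (1/192)*113 = 21569 + 113/192 = 4141361/192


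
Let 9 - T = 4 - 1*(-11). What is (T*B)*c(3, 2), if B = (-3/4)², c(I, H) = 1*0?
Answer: 0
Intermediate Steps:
T = -6 (T = 9 - (4 - 1*(-11)) = 9 - (4 + 11) = 9 - 1*15 = 9 - 15 = -6)
c(I, H) = 0
B = 9/16 (B = (-3*¼)² = (-¾)² = 9/16 ≈ 0.56250)
(T*B)*c(3, 2) = -6*9/16*0 = -27/8*0 = 0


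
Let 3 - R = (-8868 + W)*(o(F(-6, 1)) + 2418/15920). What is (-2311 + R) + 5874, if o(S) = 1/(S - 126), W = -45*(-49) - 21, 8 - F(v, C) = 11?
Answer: 387579177/85570 ≈ 4529.4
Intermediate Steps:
F(v, C) = -3 (F(v, C) = 8 - 1*11 = 8 - 11 = -3)
W = 2184 (W = 2205 - 21 = 2184)
o(S) = 1/(-126 + S)
R = 82693267/85570 (R = 3 - (-8868 + 2184)*(1/(-126 - 3) + 2418/15920) = 3 - (-6684)*(1/(-129) + 2418*(1/15920)) = 3 - (-6684)*(-1/129 + 1209/7960) = 3 - (-6684)*148001/1026840 = 3 - 1*(-82436557/85570) = 3 + 82436557/85570 = 82693267/85570 ≈ 966.38)
(-2311 + R) + 5874 = (-2311 + 82693267/85570) + 5874 = -115059003/85570 + 5874 = 387579177/85570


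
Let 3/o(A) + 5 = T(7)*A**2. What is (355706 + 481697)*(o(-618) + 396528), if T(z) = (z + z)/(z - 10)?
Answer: 591825019981136319/1782317 ≈ 3.3205e+11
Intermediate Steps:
T(z) = 2*z/(-10 + z) (T(z) = (2*z)/(-10 + z) = 2*z/(-10 + z))
o(A) = 3/(-5 - 14*A**2/3) (o(A) = 3/(-5 + (2*7/(-10 + 7))*A**2) = 3/(-5 + (2*7/(-3))*A**2) = 3/(-5 + (2*7*(-1/3))*A**2) = 3/(-5 - 14*A**2/3))
(355706 + 481697)*(o(-618) + 396528) = (355706 + 481697)*(9/(-15 - 14*(-618)**2) + 396528) = 837403*(9/(-15 - 14*381924) + 396528) = 837403*(9/(-15 - 5346936) + 396528) = 837403*(9/(-5346951) + 396528) = 837403*(9*(-1/5346951) + 396528) = 837403*(-3/1782317 + 396528) = 837403*(706738595373/1782317) = 591825019981136319/1782317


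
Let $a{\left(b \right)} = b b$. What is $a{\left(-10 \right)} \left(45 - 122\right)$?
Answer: $-7700$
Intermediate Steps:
$a{\left(b \right)} = b^{2}$
$a{\left(-10 \right)} \left(45 - 122\right) = \left(-10\right)^{2} \left(45 - 122\right) = 100 \left(-77\right) = -7700$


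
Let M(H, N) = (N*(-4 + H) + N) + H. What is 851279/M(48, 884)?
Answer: 851279/39828 ≈ 21.374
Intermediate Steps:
M(H, N) = H + N + N*(-4 + H) (M(H, N) = (N + N*(-4 + H)) + H = H + N + N*(-4 + H))
851279/M(48, 884) = 851279/(48 - 3*884 + 48*884) = 851279/(48 - 2652 + 42432) = 851279/39828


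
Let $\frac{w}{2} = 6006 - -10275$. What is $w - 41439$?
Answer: $-8877$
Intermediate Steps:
$w = 32562$ ($w = 2 \left(6006 - -10275\right) = 2 \left(6006 + 10275\right) = 2 \cdot 16281 = 32562$)
$w - 41439 = 32562 - 41439 = -8877$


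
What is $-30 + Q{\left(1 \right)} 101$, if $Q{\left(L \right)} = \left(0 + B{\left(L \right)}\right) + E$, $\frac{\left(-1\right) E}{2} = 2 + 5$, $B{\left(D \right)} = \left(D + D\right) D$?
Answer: $-1242$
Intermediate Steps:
$B{\left(D \right)} = 2 D^{2}$ ($B{\left(D \right)} = 2 D D = 2 D^{2}$)
$E = -14$ ($E = - 2 \left(2 + 5\right) = \left(-2\right) 7 = -14$)
$Q{\left(L \right)} = -14 + 2 L^{2}$ ($Q{\left(L \right)} = \left(0 + 2 L^{2}\right) - 14 = 2 L^{2} - 14 = -14 + 2 L^{2}$)
$-30 + Q{\left(1 \right)} 101 = -30 + \left(-14 + 2 \cdot 1^{2}\right) 101 = -30 + \left(-14 + 2 \cdot 1\right) 101 = -30 + \left(-14 + 2\right) 101 = -30 - 1212 = -1242$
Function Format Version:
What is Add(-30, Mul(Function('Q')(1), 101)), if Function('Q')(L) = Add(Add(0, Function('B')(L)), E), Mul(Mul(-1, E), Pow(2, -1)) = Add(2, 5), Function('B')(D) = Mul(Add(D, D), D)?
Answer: -1242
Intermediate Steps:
Function('B')(D) = Mul(2, Pow(D, 2)) (Function('B')(D) = Mul(Mul(2, D), D) = Mul(2, Pow(D, 2)))
E = -14 (E = Mul(-2, Add(2, 5)) = Mul(-2, 7) = -14)
Function('Q')(L) = Add(-14, Mul(2, Pow(L, 2))) (Function('Q')(L) = Add(Add(0, Mul(2, Pow(L, 2))), -14) = Add(Mul(2, Pow(L, 2)), -14) = Add(-14, Mul(2, Pow(L, 2))))
Add(-30, Mul(Function('Q')(1), 101)) = Add(-30, Mul(Add(-14, Mul(2, Pow(1, 2))), 101)) = Add(-30, Mul(Add(-14, Mul(2, 1)), 101)) = Add(-30, Mul(Add(-14, 2), 101)) = Add(-30, Mul(-12, 101)) = Add(-30, -1212) = -1242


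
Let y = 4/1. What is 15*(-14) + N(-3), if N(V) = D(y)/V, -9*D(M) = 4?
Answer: -5666/27 ≈ -209.85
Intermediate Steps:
y = 4 (y = 4*1 = 4)
D(M) = -4/9 (D(M) = -⅑*4 = -4/9)
N(V) = -4/(9*V)
15*(-14) + N(-3) = 15*(-14) - 4/9/(-3) = -210 - 4/9*(-⅓) = -210 + 4/27 = -5666/27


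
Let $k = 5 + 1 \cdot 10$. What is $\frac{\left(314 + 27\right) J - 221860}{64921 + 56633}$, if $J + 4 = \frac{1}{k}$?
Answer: $- \frac{3348019}{1823310} \approx -1.8362$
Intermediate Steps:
$k = 15$ ($k = 5 + 10 = 15$)
$J = - \frac{59}{15}$ ($J = -4 + \frac{1}{15} = - \frac{59}{15} \approx -3.9333$)
$\frac{\left(314 + 27\right) J - 221860}{64921 + 56633} = \frac{\left(314 + 27\right) \left(- \frac{59}{15}\right) - 221860}{64921 + 56633} = \frac{341 \left(- \frac{59}{15}\right) - 221860}{121554} = \left(- \frac{20119}{15} - 221860\right) \frac{1}{121554} = \left(- \frac{3348019}{15}\right) \frac{1}{121554} = - \frac{3348019}{1823310}$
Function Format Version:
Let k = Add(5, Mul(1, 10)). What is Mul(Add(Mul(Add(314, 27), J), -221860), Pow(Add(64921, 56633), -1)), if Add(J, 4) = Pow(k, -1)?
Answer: Rational(-3348019, 1823310) ≈ -1.8362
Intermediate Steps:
k = 15 (k = Add(5, 10) = 15)
J = Rational(-59, 15) (J = Add(-4, Pow(15, -1)) = Add(-4, Rational(1, 15)) = Rational(-59, 15) ≈ -3.9333)
Mul(Add(Mul(Add(314, 27), J), -221860), Pow(Add(64921, 56633), -1)) = Mul(Add(Mul(Add(314, 27), Rational(-59, 15)), -221860), Pow(Add(64921, 56633), -1)) = Mul(Add(Mul(341, Rational(-59, 15)), -221860), Pow(121554, -1)) = Mul(Add(Rational(-20119, 15), -221860), Rational(1, 121554)) = Mul(Rational(-3348019, 15), Rational(1, 121554)) = Rational(-3348019, 1823310)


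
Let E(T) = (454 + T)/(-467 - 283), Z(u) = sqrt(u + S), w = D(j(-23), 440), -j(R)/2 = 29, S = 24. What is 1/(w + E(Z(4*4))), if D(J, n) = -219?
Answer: -5147000/1130308649 + 125*sqrt(10)/2260617298 ≈ -0.0045535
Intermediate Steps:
j(R) = -58 (j(R) = -2*29 = -58)
w = -219
Z(u) = sqrt(24 + u) (Z(u) = sqrt(u + 24) = sqrt(24 + u))
E(T) = -227/375 - T/750 (E(T) = (454 + T)/(-750) = (454 + T)*(-1/750) = -227/375 - T/750)
1/(w + E(Z(4*4))) = 1/(-219 + (-227/375 - sqrt(24 + 4*4)/750)) = 1/(-219 + (-227/375 - sqrt(24 + 16)/750)) = 1/(-219 + (-227/375 - sqrt(10)/375)) = 1/(-82352/375 - sqrt(10)/375)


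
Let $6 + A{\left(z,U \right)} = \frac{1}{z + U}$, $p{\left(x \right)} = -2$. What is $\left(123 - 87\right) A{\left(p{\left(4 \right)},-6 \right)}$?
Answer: $- \frac{441}{2} \approx -220.5$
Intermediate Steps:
$A{\left(z,U \right)} = -6 + \frac{1}{U + z}$ ($A{\left(z,U \right)} = -6 + \frac{1}{z + U} = -6 + \frac{1}{U + z}$)
$\left(123 - 87\right) A{\left(p{\left(4 \right)},-6 \right)} = \left(123 - 87\right) \frac{1 - -36 - -12}{-6 - 2} = \left(123 - 87\right) \frac{1 + 36 + 12}{-8} = \left(123 - 87\right) \left(\left(- \frac{1}{8}\right) 49\right) = 36 \left(- \frac{49}{8}\right) = - \frac{441}{2}$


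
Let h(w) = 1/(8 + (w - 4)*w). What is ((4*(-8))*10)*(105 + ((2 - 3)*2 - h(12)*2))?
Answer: -428400/13 ≈ -32954.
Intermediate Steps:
h(w) = 1/(8 + w*(-4 + w)) (h(w) = 1/(8 + (-4 + w)*w) = 1/(8 + w*(-4 + w)))
((4*(-8))*10)*(105 + ((2 - 3)*2 - h(12)*2)) = ((4*(-8))*10)*(105 + ((2 - 3)*2 - 2/(8 + 12² - 4*12))) = (-32*10)*(105 + (-1*2 - 2/(8 + 144 - 48))) = -320*(105 + (-2 - 2/104)) = -320*(105 + (-2 - 1*1/52)) = -320*(105 + (-2 - 1/52)) = -320*(105 - 105/52) = -320*5355/52 = -428400/13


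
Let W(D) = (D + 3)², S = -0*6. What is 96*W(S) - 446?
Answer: 418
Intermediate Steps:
S = 0 (S = -1*0 = 0)
W(D) = (3 + D)²
96*W(S) - 446 = 96*(3 + 0)² - 446 = 96*3² - 446 = 96*9 - 446 = 864 - 446 = 418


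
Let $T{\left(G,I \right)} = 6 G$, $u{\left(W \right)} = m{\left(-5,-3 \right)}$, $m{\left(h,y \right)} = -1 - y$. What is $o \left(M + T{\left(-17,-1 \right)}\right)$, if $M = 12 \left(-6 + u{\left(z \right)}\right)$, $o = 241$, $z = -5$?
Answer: $-36150$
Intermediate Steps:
$u{\left(W \right)} = 2$ ($u{\left(W \right)} = -1 - -3 = -1 + 3 = 2$)
$M = -48$ ($M = 12 \left(-6 + 2\right) = 12 \left(-4\right) = -48$)
$o \left(M + T{\left(-17,-1 \right)}\right) = 241 \left(-48 + 6 \left(-17\right)\right) = 241 \left(-48 - 102\right) = 241 \left(-150\right) = -36150$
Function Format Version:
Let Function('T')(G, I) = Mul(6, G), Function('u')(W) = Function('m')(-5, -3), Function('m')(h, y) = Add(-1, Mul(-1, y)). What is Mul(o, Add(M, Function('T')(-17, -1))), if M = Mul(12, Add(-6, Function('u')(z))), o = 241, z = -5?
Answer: -36150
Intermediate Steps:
Function('u')(W) = 2 (Function('u')(W) = Add(-1, Mul(-1, -3)) = Add(-1, 3) = 2)
M = -48 (M = Mul(12, Add(-6, 2)) = Mul(12, -4) = -48)
Mul(o, Add(M, Function('T')(-17, -1))) = Mul(241, Add(-48, Mul(6, -17))) = Mul(241, Add(-48, -102)) = Mul(241, -150) = -36150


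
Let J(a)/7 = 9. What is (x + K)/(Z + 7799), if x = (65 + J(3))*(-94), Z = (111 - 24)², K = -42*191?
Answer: -10027/7684 ≈ -1.3049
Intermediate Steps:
K = -8022
J(a) = 63 (J(a) = 7*9 = 63)
Z = 7569 (Z = 87² = 7569)
x = -12032 (x = (65 + 63)*(-94) = 128*(-94) = -12032)
(x + K)/(Z + 7799) = (-12032 - 8022)/(7569 + 7799) = -20054/15368 = -20054*1/15368 = -10027/7684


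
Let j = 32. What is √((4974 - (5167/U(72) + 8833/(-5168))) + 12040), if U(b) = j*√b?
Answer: √(4090134348720 - 3234407658*√2)/15504 ≈ 130.37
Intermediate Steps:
U(b) = 32*√b
√((4974 - (5167/U(72) + 8833/(-5168))) + 12040) = √((4974 - (5167/((32*√72)) + 8833/(-5168))) + 12040) = √((4974 - (5167/((32*(6*√2))) + 8833*(-1/5168))) + 12040) = √((4974 - (5167/((192*√2)) - 8833/5168)) + 12040) = √((4974 - (5167*(√2/384) - 8833/5168)) + 12040) = √((4974 - (5167*√2/384 - 8833/5168)) + 12040) = √((4974 - (-8833/5168 + 5167*√2/384)) + 12040) = √((4974 + (8833/5168 - 5167*√2/384)) + 12040) = √((25714465/5168 - 5167*√2/384) + 12040) = √(87937185/5168 - 5167*√2/384)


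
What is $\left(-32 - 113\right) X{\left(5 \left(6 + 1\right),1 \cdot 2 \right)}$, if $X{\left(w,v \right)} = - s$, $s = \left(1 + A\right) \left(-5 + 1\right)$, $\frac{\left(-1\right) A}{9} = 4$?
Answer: $20300$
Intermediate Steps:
$A = -36$ ($A = \left(-9\right) 4 = -36$)
$s = 140$ ($s = \left(1 - 36\right) \left(-5 + 1\right) = \left(-35\right) \left(-4\right) = 140$)
$X{\left(w,v \right)} = -140$ ($X{\left(w,v \right)} = \left(-1\right) 140 = -140$)
$\left(-32 - 113\right) X{\left(5 \left(6 + 1\right),1 \cdot 2 \right)} = \left(-32 - 113\right) \left(-140\right) = \left(-145\right) \left(-140\right) = 20300$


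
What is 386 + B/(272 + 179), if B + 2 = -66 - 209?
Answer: 173809/451 ≈ 385.39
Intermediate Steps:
B = -277 (B = -2 + (-66 - 209) = -2 - 275 = -277)
386 + B/(272 + 179) = 386 - 277/(272 + 179) = 386 - 277/451 = 173809/451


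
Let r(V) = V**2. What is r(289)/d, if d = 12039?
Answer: 83521/12039 ≈ 6.9375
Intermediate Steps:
r(289)/d = 289**2/12039 = 83521*(1/12039) = 83521/12039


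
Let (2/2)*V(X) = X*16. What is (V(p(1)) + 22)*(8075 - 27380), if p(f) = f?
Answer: -733590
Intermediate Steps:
V(X) = 16*X (V(X) = X*16 = 16*X)
(V(p(1)) + 22)*(8075 - 27380) = (16*1 + 22)*(8075 - 27380) = (16 + 22)*(-19305) = 38*(-19305) = -733590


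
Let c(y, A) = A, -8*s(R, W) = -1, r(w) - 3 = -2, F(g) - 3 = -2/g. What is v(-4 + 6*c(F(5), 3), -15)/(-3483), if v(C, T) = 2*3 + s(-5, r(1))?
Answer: -49/27864 ≈ -0.0017585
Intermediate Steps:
F(g) = 3 - 2/g
r(w) = 1 (r(w) = 3 - 2 = 1)
s(R, W) = ⅛ (s(R, W) = -⅛*(-1) = ⅛)
v(C, T) = 49/8 (v(C, T) = 2*3 + ⅛ = 6 + ⅛ = 49/8)
v(-4 + 6*c(F(5), 3), -15)/(-3483) = (49/8)/(-3483) = (49/8)*(-1/3483) = -49/27864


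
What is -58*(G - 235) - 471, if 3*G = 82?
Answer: 34721/3 ≈ 11574.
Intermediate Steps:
G = 82/3 (G = (⅓)*82 = 82/3 ≈ 27.333)
-58*(G - 235) - 471 = -58*(82/3 - 235) - 471 = -58*(-623/3) - 471 = 36134/3 - 471 = 34721/3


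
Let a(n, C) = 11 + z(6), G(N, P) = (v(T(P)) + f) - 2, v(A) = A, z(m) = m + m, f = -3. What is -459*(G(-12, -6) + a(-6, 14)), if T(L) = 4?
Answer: -10098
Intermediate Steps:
z(m) = 2*m
G(N, P) = -1 (G(N, P) = (4 - 3) - 2 = 1 - 2 = -1)
a(n, C) = 23 (a(n, C) = 11 + 2*6 = 11 + 12 = 23)
-459*(G(-12, -6) + a(-6, 14)) = -459*(-1 + 23) = -459*22 = -10098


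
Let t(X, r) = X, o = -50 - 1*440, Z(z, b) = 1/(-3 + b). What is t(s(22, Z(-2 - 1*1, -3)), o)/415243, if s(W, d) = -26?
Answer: -26/415243 ≈ -6.2614e-5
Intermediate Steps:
o = -490 (o = -50 - 440 = -490)
t(s(22, Z(-2 - 1*1, -3)), o)/415243 = -26/415243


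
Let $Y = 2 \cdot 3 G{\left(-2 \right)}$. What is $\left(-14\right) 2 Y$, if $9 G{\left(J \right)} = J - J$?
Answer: $0$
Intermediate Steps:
$G{\left(J \right)} = 0$ ($G{\left(J \right)} = \frac{J - J}{9} = \frac{1}{9} \cdot 0 = 0$)
$Y = 0$ ($Y = 2 \cdot 3 \cdot 0 = 6 \cdot 0 = 0$)
$\left(-14\right) 2 Y = \left(-14\right) 2 \cdot 0 = \left(-28\right) 0 = 0$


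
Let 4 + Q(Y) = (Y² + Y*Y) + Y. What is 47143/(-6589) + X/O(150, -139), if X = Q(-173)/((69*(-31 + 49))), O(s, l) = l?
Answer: -8531911343/1137511782 ≈ -7.5005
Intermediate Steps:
Q(Y) = -4 + Y + 2*Y² (Q(Y) = -4 + ((Y² + Y*Y) + Y) = -4 + ((Y² + Y²) + Y) = -4 + (2*Y² + Y) = -4 + (Y + 2*Y²) = -4 + Y + 2*Y²)
X = 59681/1242 (X = (-4 - 173 + 2*(-173)²)/((69*(-31 + 49))) = (-4 - 173 + 2*29929)/((69*18)) = (-4 - 173 + 59858)/1242 = 59681*(1/1242) = 59681/1242 ≈ 48.052)
47143/(-6589) + X/O(150, -139) = 47143/(-6589) + (59681/1242)/(-139) = 47143*(-1/6589) + (59681/1242)*(-1/139) = -47143/6589 - 59681/172638 = -8531911343/1137511782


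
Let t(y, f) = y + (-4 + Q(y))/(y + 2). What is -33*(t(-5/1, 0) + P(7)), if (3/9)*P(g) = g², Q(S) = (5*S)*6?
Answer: -6380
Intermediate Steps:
Q(S) = 30*S
P(g) = 3*g²
t(y, f) = y + (-4 + 30*y)/(2 + y) (t(y, f) = y + (-4 + 30*y)/(y + 2) = y + (-4 + 30*y)/(2 + y))
-33*(t(-5/1, 0) + P(7)) = -33*((-4 + (-5/1)² + 32*(-5/1))/(2 - 5/1) + 3*7²) = -33*((-4 + (-5*1)² + 32*(-5*1))/(2 - 5*1) + 3*49) = -33*((-4 + (-5)² + 32*(-5))/(2 - 5) + 147) = -33*((-4 + 25 - 160)/(-3) + 147) = -33*(-⅓*(-139) + 147) = -33*(139/3 + 147) = -33*580/3 = -6380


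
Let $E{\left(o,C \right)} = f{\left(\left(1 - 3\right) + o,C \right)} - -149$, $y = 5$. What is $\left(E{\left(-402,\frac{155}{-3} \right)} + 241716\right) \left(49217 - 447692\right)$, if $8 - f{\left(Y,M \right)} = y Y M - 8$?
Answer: $-54796023975$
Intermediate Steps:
$f{\left(Y,M \right)} = 16 - 5 M Y$ ($f{\left(Y,M \right)} = 8 - \left(5 Y M - 8\right) = 8 - \left(5 M Y - 8\right) = 8 - \left(-8 + 5 M Y\right) = 16 - 5 M Y$)
$E{\left(o,C \right)} = 165 - 5 C \left(-2 + o\right)$ ($E{\left(o,C \right)} = \left(16 - 5 C \left(\left(1 - 3\right) + o\right)\right) - -149 = \left(16 - 5 C \left(-2 + o\right)\right) + 149 = 165 - 5 C \left(-2 + o\right)$)
$\left(E{\left(-402,\frac{155}{-3} \right)} + 241716\right) \left(49217 - 447692\right) = \left(\left(165 - 5 \frac{155}{-3} \left(-2 - 402\right)\right) + 241716\right) \left(49217 - 447692\right) = \left(\left(165 - 5 \cdot 155 \left(- \frac{1}{3}\right) \left(-404\right)\right) + 241716\right) \left(-398475\right) = \left(\left(165 - \left(- \frac{775}{3}\right) \left(-404\right)\right) + 241716\right) \left(-398475\right) = \left(\left(165 - \frac{313100}{3}\right) + 241716\right) \left(-398475\right) = \left(- \frac{312605}{3} + 241716\right) \left(-398475\right) = \frac{412543}{3} \left(-398475\right) = -54796023975$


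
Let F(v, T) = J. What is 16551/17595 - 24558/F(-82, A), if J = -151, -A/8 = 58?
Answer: 48288579/295205 ≈ 163.58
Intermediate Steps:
A = -464 (A = -8*58 = -464)
F(v, T) = -151
16551/17595 - 24558/F(-82, A) = 16551/17595 - 24558/(-151) = 16551*(1/17595) - 24558*(-1/151) = 1839/1955 + 24558/151 = 48288579/295205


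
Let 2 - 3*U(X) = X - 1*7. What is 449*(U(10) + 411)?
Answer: 553168/3 ≈ 1.8439e+5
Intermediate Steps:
U(X) = 3 - X/3 (U(X) = ⅔ - (X - 1*7)/3 = ⅔ - (X - 7)/3 = ⅔ - (-7 + X)/3 = ⅔ + (7/3 - X/3) = 3 - X/3)
449*(U(10) + 411) = 449*((3 - ⅓*10) + 411) = 449*((3 - 10/3) + 411) = 449*(-⅓ + 411) = 449*(1232/3) = 553168/3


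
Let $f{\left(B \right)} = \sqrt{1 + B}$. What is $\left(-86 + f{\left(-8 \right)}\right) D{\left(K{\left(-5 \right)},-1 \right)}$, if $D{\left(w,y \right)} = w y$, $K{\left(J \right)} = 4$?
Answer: $344 - 4 i \sqrt{7} \approx 344.0 - 10.583 i$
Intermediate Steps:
$\left(-86 + f{\left(-8 \right)}\right) D{\left(K{\left(-5 \right)},-1 \right)} = \left(-86 + \sqrt{1 - 8}\right) 4 \left(-1\right) = \left(-86 + \sqrt{-7}\right) \left(-4\right) = \left(-86 + i \sqrt{7}\right) \left(-4\right) = 344 - 4 i \sqrt{7}$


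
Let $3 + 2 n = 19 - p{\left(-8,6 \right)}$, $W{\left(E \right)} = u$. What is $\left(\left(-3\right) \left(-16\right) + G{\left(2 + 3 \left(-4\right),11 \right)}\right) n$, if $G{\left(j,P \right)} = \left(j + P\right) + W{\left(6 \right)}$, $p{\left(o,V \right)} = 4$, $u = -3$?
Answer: $276$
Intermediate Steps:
$W{\left(E \right)} = -3$
$G{\left(j,P \right)} = -3 + P + j$ ($G{\left(j,P \right)} = \left(j + P\right) - 3 = \left(P + j\right) - 3 = -3 + P + j$)
$n = 6$ ($n = - \frac{3}{2} + \frac{19 - 4}{2} = - \frac{3}{2} + \frac{1}{2} \cdot 15 = - \frac{3}{2} + \frac{15}{2} = 6$)
$\left(\left(-3\right) \left(-16\right) + G{\left(2 + 3 \left(-4\right),11 \right)}\right) n = \left(\left(-3\right) \left(-16\right) + \left(-3 + 11 + \left(2 + 3 \left(-4\right)\right)\right)\right) 6 = \left(48 + \left(-3 + 11 + \left(2 - 12\right)\right)\right) 6 = \left(48 - 2\right) 6 = 46 \cdot 6 = 276$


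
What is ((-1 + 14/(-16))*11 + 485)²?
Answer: 13801225/64 ≈ 2.1564e+5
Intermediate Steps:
((-1 + 14/(-16))*11 + 485)² = ((-1 + 14*(-1/16))*11 + 485)² = ((-1 - 7/8)*11 + 485)² = (-15/8*11 + 485)² = (-165/8 + 485)² = (3715/8)² = 13801225/64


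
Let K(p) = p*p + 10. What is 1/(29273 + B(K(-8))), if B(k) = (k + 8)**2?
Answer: 1/35997 ≈ 2.7780e-5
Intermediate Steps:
K(p) = 10 + p**2 (K(p) = p**2 + 10 = 10 + p**2)
B(k) = (8 + k)**2
1/(29273 + B(K(-8))) = 1/(29273 + (8 + (10 + (-8)**2))**2) = 1/(29273 + (8 + (10 + 64))**2) = 1/(29273 + (8 + 74)**2) = 1/(29273 + 82**2) = 1/(29273 + 6724) = 1/35997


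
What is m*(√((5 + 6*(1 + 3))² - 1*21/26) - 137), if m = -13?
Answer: 1781 - √567970/2 ≈ 1404.2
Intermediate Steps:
m*(√((5 + 6*(1 + 3))² - 1*21/26) - 137) = -13*(√((5 + 6*(1 + 3))² - 1*21/26) - 137) = -13*(√((5 + 6*4)² - 21*1/26) - 137) = -13*(√((5 + 24)² - 21/26) - 137) = -13*(√(29² - 21/26) - 137) = -13*(√(841 - 21/26) - 137) = -13*(√(21845/26) - 137) = -13*(√567970/26 - 137) = -13*(-137 + √567970/26) = 1781 - √567970/2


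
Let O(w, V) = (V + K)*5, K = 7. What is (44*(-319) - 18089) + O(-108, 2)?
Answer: -32080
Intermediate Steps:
O(w, V) = 35 + 5*V (O(w, V) = (V + 7)*5 = (7 + V)*5 = 35 + 5*V)
(44*(-319) - 18089) + O(-108, 2) = (44*(-319) - 18089) + (35 + 5*2) = (-14036 - 18089) + (35 + 10) = -32125 + 45 = -32080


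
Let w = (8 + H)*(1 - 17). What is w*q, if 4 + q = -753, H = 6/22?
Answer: 1102192/11 ≈ 1.0020e+5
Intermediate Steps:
H = 3/11 (H = 6*(1/22) = 3/11 ≈ 0.27273)
w = -1456/11 (w = (8 + 3/11)*(1 - 17) = (91/11)*(-16) = -1456/11 ≈ -132.36)
q = -757 (q = -4 - 753 = -757)
w*q = -1456/11*(-757) = 1102192/11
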